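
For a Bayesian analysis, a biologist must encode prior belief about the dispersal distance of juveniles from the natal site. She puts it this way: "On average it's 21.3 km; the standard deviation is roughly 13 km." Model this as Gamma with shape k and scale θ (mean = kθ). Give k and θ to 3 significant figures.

For Gamma(k, scale θ): mean = kθ, variance = kθ², so CV = 1/√k.
CV = SD/mean = 13/21.3 = 0.6103, hence k = 1/CV² = 2.68.
Then θ = mean/k = 21.3/2.68 = 7.93.

k ≈ 2.68, θ ≈ 7.93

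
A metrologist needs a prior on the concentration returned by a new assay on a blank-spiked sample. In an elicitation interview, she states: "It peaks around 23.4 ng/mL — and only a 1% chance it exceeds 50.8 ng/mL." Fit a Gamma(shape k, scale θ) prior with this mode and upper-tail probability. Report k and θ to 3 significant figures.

Gamma(k,θ) with k>1 has mode (k−1)θ, so θ = 23.4/(k−1).
Need P(X < 50.8) = 0.99 with θ tied to k this way. Start at k = 2, θ = 23.4: P(X<50.8) ≈ 0.638.
Too low — raise k to concentrate. Iterating converges to k ≈ 9.05.
Then θ = 23.4/(9.05−1) ≈ 2.91.

k ≈ 9.05, θ ≈ 2.91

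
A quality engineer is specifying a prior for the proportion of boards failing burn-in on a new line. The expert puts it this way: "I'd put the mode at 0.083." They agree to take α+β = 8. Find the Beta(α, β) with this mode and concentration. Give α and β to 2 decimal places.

α = 1.50, β = 6.50

For α,β > 1 the Beta mode is (α−1)/(α+β−2). With α+β = 8, the mode is (α−1)/6.
Set (α−1)/6 = 0.083 → α = 1 + 0.083·6 = 1.50.
β = 8 − α = 6.50.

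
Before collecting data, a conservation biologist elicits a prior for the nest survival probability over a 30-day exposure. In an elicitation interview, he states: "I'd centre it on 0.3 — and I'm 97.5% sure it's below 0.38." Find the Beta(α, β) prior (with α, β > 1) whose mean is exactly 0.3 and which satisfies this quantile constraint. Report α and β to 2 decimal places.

With mean 0.3 fixed, write α = 0.3s, β = 0.7s where s = α+β.
Need P(θ < 0.38) = 0.975 under Beta(0.3s, 0.7s). Normal approximation: (q−m)/√(m(1−m)/s) ≈ z_{0.975} = 1.96, so s ≈ 0.3·0.7·(1.96)²/(0.38−0.3)² = 126.0.
At s = 126.0: P(θ<0.38) ≈ 0.971. Adjusting to match 0.975 gives s ≈ 133.90.
So α = 0.3·133.90 ≈ 40.17, β = 0.7·133.90 ≈ 93.73.

α ≈ 40.17, β ≈ 93.73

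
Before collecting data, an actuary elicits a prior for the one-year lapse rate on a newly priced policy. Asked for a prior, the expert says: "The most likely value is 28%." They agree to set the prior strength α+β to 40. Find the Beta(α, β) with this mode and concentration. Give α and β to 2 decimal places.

α = 11.64, β = 28.36

For α,β > 1 the Beta mode is (α−1)/(α+β−2). With α+β = 40, the mode is (α−1)/38.
Set (α−1)/38 = 0.28 → α = 1 + 0.28·38 = 11.64.
β = 40 − α = 28.36.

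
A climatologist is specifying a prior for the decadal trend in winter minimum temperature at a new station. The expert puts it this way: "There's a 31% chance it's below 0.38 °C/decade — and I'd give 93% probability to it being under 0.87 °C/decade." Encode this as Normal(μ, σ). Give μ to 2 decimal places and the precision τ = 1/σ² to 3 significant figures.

μ = 0.50, τ = 16.2

For Normal(μ,σ), the p-quantile is μ + z_p·σ. Here z_{0.31} = -0.4959, z_{0.93} = 1.476.
So 0.38 = μ − 0.4959σ and 0.87 = μ + 1.476σ.
Subtracting: σ = (0.87 − 0.38)/(1.476 − (-0.4959)) = 0.25.
Then μ = 0.38 − (-0.4959)·0.25 = 0.50.
Precision τ = 1/σ² = 1/0.2485² = 16.2.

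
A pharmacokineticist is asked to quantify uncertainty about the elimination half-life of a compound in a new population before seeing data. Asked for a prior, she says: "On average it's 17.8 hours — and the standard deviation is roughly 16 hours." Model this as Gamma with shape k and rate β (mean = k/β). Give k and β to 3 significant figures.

For Gamma(k, rate β): mean = k/β, variance = k/β², so CV = 1/√k.
CV = SD/mean = 16/17.8 = 0.8989, hence k = 1/CV² = 1.24.
Then β = k/mean = 1.24/17.8 = 0.0695.

k ≈ 1.24, β ≈ 0.0695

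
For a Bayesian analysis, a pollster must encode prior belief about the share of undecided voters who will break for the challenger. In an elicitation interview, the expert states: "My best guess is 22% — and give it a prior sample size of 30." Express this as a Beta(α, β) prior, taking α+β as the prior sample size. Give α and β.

Under the effective-sample-size interpretation, Beta(α, β) has prior mean α/(α+β) and prior sample size α+β.
So α+β = 30 and α/(α+β) = 0.22, giving α = 0.22·30 = 6.6 and β = 30 − 6.6 = 23.4.

α = 6.6, β = 23.4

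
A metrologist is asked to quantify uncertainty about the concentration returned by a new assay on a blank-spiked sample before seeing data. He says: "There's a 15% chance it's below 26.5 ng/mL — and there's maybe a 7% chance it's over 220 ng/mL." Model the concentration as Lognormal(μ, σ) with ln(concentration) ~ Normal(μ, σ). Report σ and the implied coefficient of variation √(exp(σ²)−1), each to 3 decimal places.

If T ~ Lognormal(μ,σ) then ln T ~ Normal(μ,σ), so the p-quantile of ln T is μ + z_p·σ.
ln(26.5) = 3.277 and ln(220) = 5.394; z_{0.15} = -1.036, z_{0.93} = 1.476.
σ = (5.394 − 3.277)/(1.476 − (-1.036)) = 0.842.
μ = 3.277 − (-1.036)·0.842 = 4.150.
CV = √(exp(σ²)−1) = √(exp(0.7098)−1) = 1.017.

σ ≈ 0.842, CV ≈ 1.017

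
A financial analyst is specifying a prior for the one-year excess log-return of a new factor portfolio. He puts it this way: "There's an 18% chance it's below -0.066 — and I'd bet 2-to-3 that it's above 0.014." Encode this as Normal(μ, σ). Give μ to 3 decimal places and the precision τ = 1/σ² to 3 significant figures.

μ = -0.003, τ = 213

For Normal(μ,σ), the p-quantile is μ + z_p·σ. Here z_{0.18} = -0.9154, z_{0.6} = 0.2533.
So -0.066 = μ − 0.9154σ and 0.014 = μ + 0.2533σ.
Subtracting: σ = (0.014 − -0.066)/(0.2533 − (-0.9154)) = 0.068.
Then μ = -0.066 − (-0.9154)·0.068 = -0.003.
Precision τ = 1/σ² = 1/0.06845² = 213.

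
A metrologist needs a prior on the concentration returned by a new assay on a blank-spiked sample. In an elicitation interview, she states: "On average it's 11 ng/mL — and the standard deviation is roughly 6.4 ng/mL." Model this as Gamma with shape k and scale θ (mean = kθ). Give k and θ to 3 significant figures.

k ≈ 2.95, θ ≈ 3.72

For Gamma(k, scale θ): mean = kθ, variance = kθ², so CV = 1/√k.
CV = SD/mean = 6.4/11 = 0.5818, hence k = 1/CV² = 2.95.
Then θ = mean/k = 11/2.95 = 3.72.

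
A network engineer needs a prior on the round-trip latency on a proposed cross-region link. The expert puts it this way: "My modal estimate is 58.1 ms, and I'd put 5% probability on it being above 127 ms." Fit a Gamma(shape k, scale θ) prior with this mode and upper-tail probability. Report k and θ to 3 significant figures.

k ≈ 5.5, θ ≈ 12.9

Gamma(k,θ) with k>1 has mode (k−1)θ, so θ = 58.1/(k−1).
Need P(X < 127) = 0.95 with θ tied to k this way. Start at k = 2, θ = 58.1: P(X<127) ≈ 0.642.
Too low — raise k to concentrate. Iterating converges to k ≈ 5.5.
Then θ = 58.1/(5.5−1) ≈ 12.9.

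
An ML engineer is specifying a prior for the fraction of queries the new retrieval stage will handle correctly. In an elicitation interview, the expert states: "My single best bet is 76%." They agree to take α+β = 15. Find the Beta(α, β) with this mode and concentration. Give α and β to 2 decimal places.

For α,β > 1 the Beta mode is (α−1)/(α+β−2). With α+β = 15, the mode is (α−1)/13.
Set (α−1)/13 = 0.76 → α = 1 + 0.76·13 = 10.88.
β = 15 − α = 4.12.

α = 10.88, β = 4.12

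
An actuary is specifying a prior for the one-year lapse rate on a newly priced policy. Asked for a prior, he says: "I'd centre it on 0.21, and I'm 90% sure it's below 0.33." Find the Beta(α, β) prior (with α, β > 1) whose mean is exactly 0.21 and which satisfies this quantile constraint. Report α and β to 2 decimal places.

With mean 0.21 fixed, write α = 0.21s, β = 0.79s where s = α+β.
Need P(θ < 0.33) = 0.9 under Beta(0.21s, 0.79s). Normal approximation: (q−m)/√(m(1−m)/s) ≈ z_{0.9} = 1.28, so s ≈ 0.21·0.79·(1.28)²/(0.33−0.21)² = 18.9.
At s = 18.9: P(θ<0.33) ≈ 0.894. Adjusting to match 0.9 gives s ≈ 20.20.
So α = 0.21·20.20 ≈ 4.24, β = 0.79·20.20 ≈ 15.96.

α ≈ 4.24, β ≈ 15.96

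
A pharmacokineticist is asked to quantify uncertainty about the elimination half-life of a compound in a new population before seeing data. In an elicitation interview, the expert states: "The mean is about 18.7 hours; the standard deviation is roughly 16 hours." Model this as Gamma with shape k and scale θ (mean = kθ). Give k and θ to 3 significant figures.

k ≈ 1.37, θ ≈ 13.7

For Gamma(k, scale θ): mean = kθ, variance = kθ², so CV = 1/√k.
CV = SD/mean = 16/18.7 = 0.8556, hence k = 1/CV² = 1.37.
Then θ = mean/k = 18.7/1.37 = 13.7.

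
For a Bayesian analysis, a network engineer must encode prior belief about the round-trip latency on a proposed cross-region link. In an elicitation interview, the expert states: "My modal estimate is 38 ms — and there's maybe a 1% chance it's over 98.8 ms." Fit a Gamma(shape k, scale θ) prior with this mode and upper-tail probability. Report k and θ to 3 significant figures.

k ≈ 6.1, θ ≈ 7.46

Gamma(k,θ) with k>1 has mode (k−1)θ, so θ = 38/(k−1).
Need P(X < 98.8) = 0.99 with θ tied to k this way. Start at k = 2, θ = 38: P(X<98.8) ≈ 0.733.
Too low — raise k to concentrate. Iterating converges to k ≈ 6.1.
Then θ = 38/(6.1−1) ≈ 7.46.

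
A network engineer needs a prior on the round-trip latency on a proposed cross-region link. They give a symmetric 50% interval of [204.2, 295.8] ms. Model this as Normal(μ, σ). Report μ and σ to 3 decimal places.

A symmetric 50% interval runs μ ± z·σ with z = 0.6745.
Half-width = 45.8, so σ = 45.8/0.6745 = 67.903.
μ is the interval midpoint, 250.000.

μ = 250.000, σ = 67.903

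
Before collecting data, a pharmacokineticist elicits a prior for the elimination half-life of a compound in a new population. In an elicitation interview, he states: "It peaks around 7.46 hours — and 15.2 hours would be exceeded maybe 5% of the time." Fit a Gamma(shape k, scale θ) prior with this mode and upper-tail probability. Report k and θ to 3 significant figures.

Gamma(k,θ) with k>1 has mode (k−1)θ, so θ = 7.46/(k−1).
Need P(X < 15.2) = 0.95 with θ tied to k this way. Start at k = 2, θ = 7.46: P(X<15.2) ≈ 0.604.
Too low — raise k to concentrate. Iterating converges to k ≈ 6.46.
Then θ = 7.46/(6.46−1) ≈ 1.37.

k ≈ 6.46, θ ≈ 1.37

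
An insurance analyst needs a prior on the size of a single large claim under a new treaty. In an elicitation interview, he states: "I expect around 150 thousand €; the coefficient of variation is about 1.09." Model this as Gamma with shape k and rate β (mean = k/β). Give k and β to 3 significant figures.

For Gamma(k, rate β): mean = k/β, variance = k/β², so CV = 1/√k.
CV = 1.09, hence k = 1/CV² = 0.842.
Then β = k/mean = 0.842/150 = 0.00561.

k ≈ 0.842, β ≈ 0.00561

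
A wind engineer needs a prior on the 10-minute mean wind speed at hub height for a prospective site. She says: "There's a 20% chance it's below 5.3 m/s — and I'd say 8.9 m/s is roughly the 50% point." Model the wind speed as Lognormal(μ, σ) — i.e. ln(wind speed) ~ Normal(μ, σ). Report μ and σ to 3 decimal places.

If T ~ Lognormal(μ,σ) then ln T ~ Normal(μ,σ), so the p-quantile of ln T is μ + z_p·σ.
ln(5.3) = 1.668 and ln(8.9) = 2.186; z_{0.2} = -0.8416, z_{0.5} = 0.
σ = (2.186 − 1.668)/(0 − (-0.8416)) = 0.616.
μ = 1.668 − (-0.8416)·0.616 = 2.186.

μ ≈ 2.186, σ ≈ 0.616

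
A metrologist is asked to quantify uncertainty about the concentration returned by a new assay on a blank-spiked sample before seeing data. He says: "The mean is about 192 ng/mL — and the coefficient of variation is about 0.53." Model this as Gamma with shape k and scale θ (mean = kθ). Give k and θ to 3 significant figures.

k ≈ 3.56, θ ≈ 53.9

For Gamma(k, scale θ): mean = kθ, variance = kθ², so CV = 1/√k.
CV = 0.53, hence k = 1/CV² = 3.56.
Then θ = mean/k = 192/3.56 = 53.9.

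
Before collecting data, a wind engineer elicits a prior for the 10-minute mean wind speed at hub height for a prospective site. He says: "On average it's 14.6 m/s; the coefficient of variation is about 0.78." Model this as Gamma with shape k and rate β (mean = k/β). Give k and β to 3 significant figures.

k ≈ 1.64, β ≈ 0.113

For Gamma(k, rate β): mean = k/β, variance = k/β², so CV = 1/√k.
CV = 0.78, hence k = 1/CV² = 1.64.
Then β = k/mean = 1.64/14.6 = 0.113.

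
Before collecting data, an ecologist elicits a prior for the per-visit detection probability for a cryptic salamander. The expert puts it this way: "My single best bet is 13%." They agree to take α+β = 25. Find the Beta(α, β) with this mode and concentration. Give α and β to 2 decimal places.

For α,β > 1 the Beta mode is (α−1)/(α+β−2). With α+β = 25, the mode is (α−1)/23.
Set (α−1)/23 = 0.13 → α = 1 + 0.13·23 = 3.99.
β = 25 − α = 21.01.

α = 3.99, β = 21.01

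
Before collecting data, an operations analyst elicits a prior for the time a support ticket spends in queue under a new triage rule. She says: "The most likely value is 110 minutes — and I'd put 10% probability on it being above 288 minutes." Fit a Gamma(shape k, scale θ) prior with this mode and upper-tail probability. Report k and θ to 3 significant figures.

k ≈ 3.07, θ ≈ 53.1

Gamma(k,θ) with k>1 has mode (k−1)θ, so θ = 110/(k−1).
Need P(X < 288) = 0.9 with θ tied to k this way. Start at k = 2, θ = 110: P(X<288) ≈ 0.736.
Too low — raise k to concentrate. Iterating converges to k ≈ 3.07.
Then θ = 110/(3.07−1) ≈ 53.1.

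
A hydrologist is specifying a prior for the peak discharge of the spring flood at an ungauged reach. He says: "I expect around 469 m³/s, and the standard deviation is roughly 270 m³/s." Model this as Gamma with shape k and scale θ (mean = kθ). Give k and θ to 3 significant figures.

k ≈ 3.02, θ ≈ 155

For Gamma(k, scale θ): mean = kθ, variance = kθ², so CV = 1/√k.
CV = SD/mean = 270/469 = 0.5757, hence k = 1/CV² = 3.02.
Then θ = mean/k = 469/3.02 = 155.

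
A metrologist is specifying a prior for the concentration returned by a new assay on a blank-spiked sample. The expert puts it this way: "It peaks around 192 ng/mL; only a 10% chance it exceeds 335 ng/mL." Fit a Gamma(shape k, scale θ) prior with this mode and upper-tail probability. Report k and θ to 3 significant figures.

k ≈ 7.13, θ ≈ 31.3

Gamma(k,θ) with k>1 has mode (k−1)θ, so θ = 192/(k−1).
Need P(X < 335) = 0.9 with θ tied to k this way. Start at k = 2, θ = 192: P(X<335) ≈ 0.521.
Too low — raise k to concentrate. Iterating converges to k ≈ 7.13.
Then θ = 192/(7.13−1) ≈ 31.3.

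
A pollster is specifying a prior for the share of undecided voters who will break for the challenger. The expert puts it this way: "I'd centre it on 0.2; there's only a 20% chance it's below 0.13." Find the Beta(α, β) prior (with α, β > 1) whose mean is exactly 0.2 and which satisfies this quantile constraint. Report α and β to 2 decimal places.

With mean 0.2 fixed, write α = 0.2s, β = 0.8s where s = α+β.
Need P(θ < 0.13) = 0.2 under Beta(0.2s, 0.8s). Normal approximation: (q−m)/√(m(1−m)/s) ≈ z_{0.2} = -0.842, so s ≈ 0.2·0.8·(-0.842)²/(0.13−0.2)² = 23.1.
At s = 23.1: P(θ<0.13) ≈ 0.206. Adjusting to match 0.2 gives s ≈ 24.01.
So α = 0.2·24.01 ≈ 4.80, β = 0.8·24.01 ≈ 19.21.

α ≈ 4.80, β ≈ 19.21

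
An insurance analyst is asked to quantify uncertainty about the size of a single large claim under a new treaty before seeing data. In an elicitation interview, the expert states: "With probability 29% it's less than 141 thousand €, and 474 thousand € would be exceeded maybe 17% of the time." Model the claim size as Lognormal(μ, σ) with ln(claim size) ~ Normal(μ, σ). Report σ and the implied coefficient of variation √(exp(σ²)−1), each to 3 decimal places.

If T ~ Lognormal(μ,σ) then ln T ~ Normal(μ,σ), so the p-quantile of ln T is μ + z_p·σ.
ln(141) = 4.949 and ln(474) = 6.161; z_{0.29} = -0.5534, z_{0.83} = 0.9542.
σ = (6.161 − 4.949)/(0.9542 − (-0.5534)) = 0.804.
μ = 4.949 − (-0.5534)·0.804 = 5.394.
CV = √(exp(σ²)−1) = √(exp(0.6468)−1) = 0.954.

σ ≈ 0.804, CV ≈ 0.954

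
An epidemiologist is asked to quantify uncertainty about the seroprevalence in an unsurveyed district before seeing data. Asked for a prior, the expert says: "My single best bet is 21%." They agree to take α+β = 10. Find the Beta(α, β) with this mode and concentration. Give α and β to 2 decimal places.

α = 2.68, β = 7.32

For α,β > 1 the Beta mode is (α−1)/(α+β−2). With α+β = 10, the mode is (α−1)/8.
Set (α−1)/8 = 0.21 → α = 1 + 0.21·8 = 2.68.
β = 10 − α = 7.32.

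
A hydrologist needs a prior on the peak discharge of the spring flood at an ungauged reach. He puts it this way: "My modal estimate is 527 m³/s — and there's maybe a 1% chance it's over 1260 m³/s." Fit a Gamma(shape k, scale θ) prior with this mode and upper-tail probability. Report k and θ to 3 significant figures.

Gamma(k,θ) with k>1 has mode (k−1)θ, so θ = 527/(k−1).
Need P(X < 1260) = 0.99 with θ tied to k this way. Start at k = 2, θ = 527: P(X<1260) ≈ 0.690.
Too low — raise k to concentrate. Iterating converges to k ≈ 7.24.
Then θ = 527/(7.24−1) ≈ 84.5.

k ≈ 7.24, θ ≈ 84.5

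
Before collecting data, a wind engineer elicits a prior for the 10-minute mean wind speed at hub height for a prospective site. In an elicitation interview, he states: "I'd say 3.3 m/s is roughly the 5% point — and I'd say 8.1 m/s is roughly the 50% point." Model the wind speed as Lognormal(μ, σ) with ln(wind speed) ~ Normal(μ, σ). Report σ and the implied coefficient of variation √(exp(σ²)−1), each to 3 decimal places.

If T ~ Lognormal(μ,σ) then ln T ~ Normal(μ,σ), so the p-quantile of ln T is μ + z_p·σ.
ln(3.3) = 1.194 and ln(8.1) = 2.092; z_{0.05} = -1.645, z_{0.5} = 0.
σ = (2.092 − 1.194)/(0 − (-1.645)) = 0.546.
μ = 1.194 − (-1.645)·0.546 = 2.092.
CV = √(exp(σ²)−1) = √(exp(0.2980)−1) = 0.589.

σ ≈ 0.546, CV ≈ 0.589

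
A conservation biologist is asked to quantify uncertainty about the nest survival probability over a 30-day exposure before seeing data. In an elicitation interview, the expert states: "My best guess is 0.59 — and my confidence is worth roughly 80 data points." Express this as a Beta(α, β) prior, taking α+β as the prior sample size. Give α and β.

α = 47.2, β = 32.8

Under the effective-sample-size interpretation, Beta(α, β) has prior mean α/(α+β) and prior sample size α+β.
So α+β = 80 and α/(α+β) = 0.59, giving α = 0.59·80 = 47.2 and β = 80 − 47.2 = 32.8.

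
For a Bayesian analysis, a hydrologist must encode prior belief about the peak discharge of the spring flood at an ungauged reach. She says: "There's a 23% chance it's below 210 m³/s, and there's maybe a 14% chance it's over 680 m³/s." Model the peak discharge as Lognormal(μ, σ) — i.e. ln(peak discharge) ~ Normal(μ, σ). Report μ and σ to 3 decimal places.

If T ~ Lognormal(μ,σ) then ln T ~ Normal(μ,σ), so the p-quantile of ln T is μ + z_p·σ.
ln(210) = 5.347 and ln(680) = 6.522; z_{0.23} = -0.7388, z_{0.86} = 1.08.
σ = (6.522 − 5.347)/(1.08 − (-0.7388)) = 0.646.
μ = 5.347 − (-0.7388)·0.646 = 5.824.

μ ≈ 5.824, σ ≈ 0.646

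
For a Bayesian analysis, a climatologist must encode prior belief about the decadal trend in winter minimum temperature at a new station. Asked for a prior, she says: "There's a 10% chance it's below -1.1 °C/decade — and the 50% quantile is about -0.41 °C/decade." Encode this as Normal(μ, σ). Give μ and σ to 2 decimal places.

μ = -0.41, σ = 0.54

For Normal(μ,σ), the p-quantile is μ + z_p·σ. Here z_{0.1} = -1.282, z_{0.5} = 0.
So -1.1 = μ − 1.282σ and -0.41 = μ + 0σ.
Subtracting: σ = (-0.41 − -1.1)/(0 − (-1.282)) = 0.54.
Then μ = -1.1 − (-1.282)·0.54 = -0.41.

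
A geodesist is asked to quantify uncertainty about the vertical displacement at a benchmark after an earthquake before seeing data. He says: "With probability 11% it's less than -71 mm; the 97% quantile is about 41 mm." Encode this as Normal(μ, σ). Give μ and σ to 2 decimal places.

The p-quantile of Normal(μ,σ) is μ + z_p·σ, with z_{0.11} = -1.227 and z_{0.97} = 1.881.
Eliminate σ: μ = (z₂·x₁ − z₁·x₂)/(z₂ − z₁) = (1.881·-71 − (-1.227)·41)/3.107 = -26.79.
Then σ = (x₂ − x₁)/(z₂ − z₁) = (41 − -71)/3.107 = 36.04.

μ = -26.79, σ = 36.04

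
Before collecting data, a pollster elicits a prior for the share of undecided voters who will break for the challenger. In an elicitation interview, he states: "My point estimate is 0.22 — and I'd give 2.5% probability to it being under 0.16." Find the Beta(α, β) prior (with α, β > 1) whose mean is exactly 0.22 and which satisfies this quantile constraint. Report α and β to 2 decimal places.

With mean 0.22 fixed, write α = 0.22s, β = 0.78s where s = α+β.
Need P(θ < 0.16) = 0.025 under Beta(0.22s, 0.78s). Normal approximation: (q−m)/√(m(1−m)/s) ≈ z_{0.025} = -1.96, so s ≈ 0.22·0.78·(-1.96)²/(0.16−0.22)² = 183.1.
At s = 183.1: P(θ<0.16) ≈ 0.019. Adjusting to match 0.025 gives s ≈ 163.01.
So α = 0.22·163.01 ≈ 35.86, β = 0.78·163.01 ≈ 127.15.

α ≈ 35.86, β ≈ 127.15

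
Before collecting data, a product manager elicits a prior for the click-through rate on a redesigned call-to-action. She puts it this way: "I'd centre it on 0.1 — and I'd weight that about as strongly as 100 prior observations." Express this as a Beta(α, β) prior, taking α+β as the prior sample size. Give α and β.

α = 10, β = 90

Under the effective-sample-size interpretation, Beta(α, β) has prior mean α/(α+β) and prior sample size α+β.
So α+β = 100 and α/(α+β) = 0.1, giving α = 0.1·100 = 10 and β = 100 − 10 = 90.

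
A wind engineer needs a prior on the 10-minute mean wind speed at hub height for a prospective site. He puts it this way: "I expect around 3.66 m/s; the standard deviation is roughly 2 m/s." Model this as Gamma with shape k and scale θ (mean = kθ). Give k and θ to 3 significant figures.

k ≈ 3.35, θ ≈ 1.09

For Gamma(k, scale θ): mean = kθ, variance = kθ², so CV = 1/√k.
CV = SD/mean = 2/3.66 = 0.5464, hence k = 1/CV² = 3.35.
Then θ = mean/k = 3.66/3.35 = 1.09.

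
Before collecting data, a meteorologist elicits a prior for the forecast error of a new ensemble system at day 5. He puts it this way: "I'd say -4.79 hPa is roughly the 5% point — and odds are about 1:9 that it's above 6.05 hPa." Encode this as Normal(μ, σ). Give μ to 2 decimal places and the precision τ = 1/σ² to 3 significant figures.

μ = 1.30, τ = 0.0729

For Normal(μ,σ), the p-quantile is μ + z_p·σ. Here z_{0.05} = -1.645, z_{0.9} = 1.282.
So -4.79 = μ − 1.645σ and 6.05 = μ + 1.282σ.
Subtracting: σ = (6.05 − -4.79)/(1.282 − (-1.645)) = 3.70.
Then μ = -4.79 − (-1.645)·3.70 = 1.30.
Precision τ = 1/σ² = 1/3.704² = 0.0729.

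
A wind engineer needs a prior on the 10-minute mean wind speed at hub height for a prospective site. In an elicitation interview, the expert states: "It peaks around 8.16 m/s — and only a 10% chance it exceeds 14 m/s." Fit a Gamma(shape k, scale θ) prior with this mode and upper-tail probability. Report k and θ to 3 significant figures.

k ≈ 7.5, θ ≈ 1.25

Gamma(k,θ) with k>1 has mode (k−1)θ, so θ = 8.16/(k−1).
Need P(X < 14) = 0.9 with θ tied to k this way. Start at k = 2, θ = 8.16: P(X<14) ≈ 0.512.
Too low — raise k to concentrate. Iterating converges to k ≈ 7.5.
Then θ = 8.16/(7.5−1) ≈ 1.25.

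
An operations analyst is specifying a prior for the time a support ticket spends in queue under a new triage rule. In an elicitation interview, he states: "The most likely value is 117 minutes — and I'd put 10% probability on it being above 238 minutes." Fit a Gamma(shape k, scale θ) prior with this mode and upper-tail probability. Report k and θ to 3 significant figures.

Gamma(k,θ) with k>1 has mode (k−1)θ, so θ = 117/(k−1).
Need P(X < 238) = 0.9 with θ tied to k this way. Start at k = 2, θ = 117: P(X<238) ≈ 0.603.
Too low — raise k to concentrate. Iterating converges to k ≈ 4.81.
Then θ = 117/(4.81−1) ≈ 30.7.

k ≈ 4.81, θ ≈ 30.7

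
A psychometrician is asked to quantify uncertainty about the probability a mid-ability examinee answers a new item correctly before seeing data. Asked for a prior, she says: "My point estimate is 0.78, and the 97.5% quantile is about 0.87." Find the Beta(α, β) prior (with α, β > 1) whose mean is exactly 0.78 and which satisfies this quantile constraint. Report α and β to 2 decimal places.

With mean 0.78 fixed, write α = 0.78s, β = 0.22s where s = α+β.
Need P(θ < 0.87) = 0.975 under Beta(0.78s, 0.22s). Normal approximation: (q−m)/√(m(1−m)/s) ≈ z_{0.975} = 1.96, so s ≈ 0.78·0.22·(1.96)²/(0.87−0.78)² = 81.4.
At s = 81.4: P(θ<0.87) ≈ 0.985. Adjusting to match 0.975 gives s ≈ 67.01.
So α = 0.78·67.01 ≈ 52.27, β = 0.22·67.01 ≈ 14.74.

α ≈ 52.27, β ≈ 14.74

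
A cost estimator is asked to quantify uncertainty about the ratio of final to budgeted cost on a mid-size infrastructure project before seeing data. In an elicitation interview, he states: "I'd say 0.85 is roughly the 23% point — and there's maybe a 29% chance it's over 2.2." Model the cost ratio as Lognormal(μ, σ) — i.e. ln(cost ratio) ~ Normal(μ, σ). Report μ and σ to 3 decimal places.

If T ~ Lognormal(μ,σ) then ln T ~ Normal(μ,σ), so the p-quantile of ln T is μ + z_p·σ.
ln(0.85) = -0.1625 and ln(2.2) = 0.7885; z_{0.23} = -0.7388, z_{0.71} = 0.5534.
σ = (0.7885 − -0.1625)/(0.5534 − (-0.7388)) = 0.736.
μ = -0.1625 − (-0.7388)·0.736 = 0.381.

μ ≈ 0.381, σ ≈ 0.736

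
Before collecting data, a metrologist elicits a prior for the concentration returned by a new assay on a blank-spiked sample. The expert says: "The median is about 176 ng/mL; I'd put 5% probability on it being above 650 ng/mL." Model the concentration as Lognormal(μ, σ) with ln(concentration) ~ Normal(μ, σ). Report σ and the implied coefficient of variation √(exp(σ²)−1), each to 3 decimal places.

σ ≈ 0.794, CV ≈ 0.938

If T ~ Lognormal(μ,σ) then ln T ~ Normal(μ,σ), so the p-quantile of ln T is μ + z_p·σ.
ln(176) = 5.17 and ln(650) = 6.477; z_{0.5} = 0, z_{0.95} = 1.645.
σ = (6.477 − 5.17)/(1.645 − (0)) = 0.794.
μ = 5.17 − (0)·0.794 = 5.170.
CV = √(exp(σ²)−1) = √(exp(0.6309)−1) = 0.938.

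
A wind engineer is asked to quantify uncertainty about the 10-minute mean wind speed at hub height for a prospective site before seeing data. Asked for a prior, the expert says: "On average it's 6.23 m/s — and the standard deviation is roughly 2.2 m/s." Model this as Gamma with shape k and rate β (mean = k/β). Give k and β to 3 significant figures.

k ≈ 8.02, β ≈ 1.29

For Gamma(k, rate β): mean = k/β, variance = k/β², so CV = 1/√k.
CV = SD/mean = 2.2/6.23 = 0.3531, hence k = 1/CV² = 8.02.
Then β = k/mean = 8.02/6.23 = 1.29.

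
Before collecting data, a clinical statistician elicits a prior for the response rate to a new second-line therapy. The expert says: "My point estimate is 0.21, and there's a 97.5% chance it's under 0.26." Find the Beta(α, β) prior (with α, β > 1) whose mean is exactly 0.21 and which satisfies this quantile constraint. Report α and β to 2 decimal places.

α ≈ 57.71, β ≈ 217.10

With mean 0.21 fixed, write α = 0.21s, β = 0.79s where s = α+β.
Need P(θ < 0.26) = 0.975 under Beta(0.21s, 0.79s). Normal approximation: (q−m)/√(m(1−m)/s) ≈ z_{0.975} = 1.96, so s ≈ 0.21·0.79·(1.96)²/(0.26−0.21)² = 254.9.
At s = 254.9: P(θ<0.26) ≈ 0.971. Adjusting to match 0.975 gives s ≈ 274.80.
So α = 0.21·274.80 ≈ 57.71, β = 0.79·274.80 ≈ 217.10.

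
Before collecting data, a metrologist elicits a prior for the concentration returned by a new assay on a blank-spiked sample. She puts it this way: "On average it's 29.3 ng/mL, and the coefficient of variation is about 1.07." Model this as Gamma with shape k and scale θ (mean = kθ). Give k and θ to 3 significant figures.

k ≈ 0.873, θ ≈ 33.5

For Gamma(k, scale θ): mean = kθ, variance = kθ², so CV = 1/√k.
CV = 1.07, hence k = 1/CV² = 0.873.
Then θ = mean/k = 29.3/0.873 = 33.5.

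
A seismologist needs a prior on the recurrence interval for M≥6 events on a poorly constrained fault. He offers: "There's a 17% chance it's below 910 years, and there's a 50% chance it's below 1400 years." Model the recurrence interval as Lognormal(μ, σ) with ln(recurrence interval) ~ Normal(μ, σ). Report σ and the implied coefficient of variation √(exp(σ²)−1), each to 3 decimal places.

If T ~ Lognormal(μ,σ) then ln T ~ Normal(μ,σ), so the p-quantile of ln T is μ + z_p·σ.
ln(910) = 6.813 and ln(1400) = 7.244; z_{0.17} = -0.9542, z_{0.5} = 0.
σ = (7.244 − 6.813)/(0 − (-0.9542)) = 0.451.
μ = 6.813 − (-0.9542)·0.451 = 7.244.
CV = √(exp(σ²)−1) = √(exp(0.2038)−1) = 0.475.

σ ≈ 0.451, CV ≈ 0.475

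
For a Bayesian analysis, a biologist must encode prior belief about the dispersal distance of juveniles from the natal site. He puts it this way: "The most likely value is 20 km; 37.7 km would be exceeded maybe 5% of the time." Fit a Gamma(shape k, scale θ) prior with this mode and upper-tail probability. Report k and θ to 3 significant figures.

k ≈ 7.92, θ ≈ 2.89

Gamma(k,θ) with k>1 has mode (k−1)θ, so θ = 20/(k−1).
Need P(X < 37.7) = 0.95 with θ tied to k this way. Start at k = 2, θ = 20: P(X<37.7) ≈ 0.562.
Too low — raise k to concentrate. Iterating converges to k ≈ 7.92.
Then θ = 20/(7.92−1) ≈ 2.89.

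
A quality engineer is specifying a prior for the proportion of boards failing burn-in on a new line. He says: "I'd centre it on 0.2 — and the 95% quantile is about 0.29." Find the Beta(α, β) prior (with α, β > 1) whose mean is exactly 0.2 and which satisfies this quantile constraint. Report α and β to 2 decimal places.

α ≈ 11.92, β ≈ 47.68

With mean 0.2 fixed, write α = 0.2s, β = 0.8s where s = α+β.
Need P(θ < 0.29) = 0.95 under Beta(0.2s, 0.8s). Normal approximation: (q−m)/√(m(1−m)/s) ≈ z_{0.95} = 1.64, so s ≈ 0.2·0.8·(1.64)²/(0.29−0.2)² = 53.4.
At s = 53.4: P(θ<0.29) ≈ 0.941. Adjusting to match 0.95 gives s ≈ 59.59.
So α = 0.2·59.59 ≈ 11.92, β = 0.8·59.59 ≈ 47.68.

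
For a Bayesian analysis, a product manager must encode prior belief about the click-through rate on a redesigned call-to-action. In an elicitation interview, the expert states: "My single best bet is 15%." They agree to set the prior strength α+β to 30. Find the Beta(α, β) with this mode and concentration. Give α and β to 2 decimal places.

α = 5.20, β = 24.80

For α,β > 1 the Beta mode is (α−1)/(α+β−2). With α+β = 30, the mode is (α−1)/28.
Set (α−1)/28 = 0.15 → α = 1 + 0.15·28 = 5.20.
β = 30 − α = 24.80.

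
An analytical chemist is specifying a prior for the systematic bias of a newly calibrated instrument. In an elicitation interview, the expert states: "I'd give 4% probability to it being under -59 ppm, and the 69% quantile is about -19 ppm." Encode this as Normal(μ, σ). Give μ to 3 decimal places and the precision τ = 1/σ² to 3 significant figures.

The p-quantile of Normal(μ,σ) is μ + z_p·σ, with z_{0.04} = -1.751 and z_{0.69} = 0.4959.
Eliminate σ: μ = (z₂·x₁ − z₁·x₂)/(z₂ − z₁) = (0.4959·-59 − (-1.751)·-19)/2.247 = -27.829.
Then σ = (x₂ − x₁)/(z₂ − z₁) = (-19 − -59)/2.247 = 17.805.
Precision τ = 1/σ² = 1/17.81² = 0.00315.

μ = -27.829, τ = 0.00315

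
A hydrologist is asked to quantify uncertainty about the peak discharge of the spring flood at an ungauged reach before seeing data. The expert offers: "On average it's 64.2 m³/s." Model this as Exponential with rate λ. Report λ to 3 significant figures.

Exponential mean = 1/λ, so λ = 1/64.2 = 0.0156.

λ ≈ 0.0156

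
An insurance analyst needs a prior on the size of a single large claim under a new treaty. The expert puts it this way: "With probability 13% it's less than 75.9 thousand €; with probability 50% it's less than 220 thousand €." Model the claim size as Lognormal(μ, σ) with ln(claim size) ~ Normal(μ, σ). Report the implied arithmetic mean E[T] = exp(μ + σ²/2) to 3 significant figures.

E[T] ≈ 344 thousand €

If T ~ Lognormal(μ,σ) then ln T ~ Normal(μ,σ), so the p-quantile of ln T is μ + z_p·σ.
ln(75.9) = 4.329 and ln(220) = 5.394; z_{0.13} = -1.126, z_{0.5} = 0.
σ = (5.394 − 4.329)/(0 − (-1.126)) = 0.945.
μ = 4.329 − (-1.126)·0.945 = 5.394.
E[T] = exp(μ + σ²/2) = exp(5.394 + 0.4463) = 344 thousand €.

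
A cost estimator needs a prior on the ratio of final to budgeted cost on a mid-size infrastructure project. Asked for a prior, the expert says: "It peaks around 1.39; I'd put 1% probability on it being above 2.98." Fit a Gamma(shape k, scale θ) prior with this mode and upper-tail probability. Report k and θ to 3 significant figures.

k ≈ 9.33, θ ≈ 0.167

Gamma(k,θ) with k>1 has mode (k−1)θ, so θ = 1.39/(k−1).
Need P(X < 2.98) = 0.99 with θ tied to k this way. Start at k = 2, θ = 1.39: P(X<2.98) ≈ 0.632.
Too low — raise k to concentrate. Iterating converges to k ≈ 9.33.
Then θ = 1.39/(9.33−1) ≈ 0.167.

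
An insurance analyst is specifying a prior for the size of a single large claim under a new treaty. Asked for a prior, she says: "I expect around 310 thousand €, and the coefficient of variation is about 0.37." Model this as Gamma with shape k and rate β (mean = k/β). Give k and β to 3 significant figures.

k ≈ 7.3, β ≈ 0.0236

For Gamma(k, rate β): mean = k/β, variance = k/β², so CV = 1/√k.
CV = 0.37, hence k = 1/CV² = 7.3.
Then β = k/mean = 7.3/310 = 0.0236.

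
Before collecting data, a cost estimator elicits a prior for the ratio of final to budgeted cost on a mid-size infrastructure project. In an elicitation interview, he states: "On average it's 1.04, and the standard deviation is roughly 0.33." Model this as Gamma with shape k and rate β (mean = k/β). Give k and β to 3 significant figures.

k ≈ 9.93, β ≈ 9.55

For Gamma(k, rate β): mean = k/β, variance = k/β², so CV = 1/√k.
CV = SD/mean = 0.33/1.04 = 0.3173, hence k = 1/CV² = 9.93.
Then β = k/mean = 9.93/1.04 = 9.55.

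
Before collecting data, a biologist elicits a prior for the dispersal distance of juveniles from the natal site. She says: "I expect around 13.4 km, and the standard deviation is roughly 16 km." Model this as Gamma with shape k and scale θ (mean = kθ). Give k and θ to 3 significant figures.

k ≈ 0.701, θ ≈ 19.1

For Gamma(k, scale θ): mean = kθ, variance = kθ², so CV = 1/√k.
CV = SD/mean = 16/13.4 = 1.194, hence k = 1/CV² = 0.701.
Then θ = mean/k = 13.4/0.701 = 19.1.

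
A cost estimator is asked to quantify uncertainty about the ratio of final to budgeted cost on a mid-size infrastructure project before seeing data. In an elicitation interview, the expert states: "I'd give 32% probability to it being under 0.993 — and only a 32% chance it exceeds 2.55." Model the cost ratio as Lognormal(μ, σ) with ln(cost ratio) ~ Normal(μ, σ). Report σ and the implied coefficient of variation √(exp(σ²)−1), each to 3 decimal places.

If T ~ Lognormal(μ,σ) then ln T ~ Normal(μ,σ), so the p-quantile of ln T is μ + z_p·σ.
ln(0.993) = -0.007025 and ln(2.55) = 0.9361; z_{0.32} = -0.4677, z_{0.68} = 0.4677.
σ = (0.9361 − -0.007025)/(0.4677 − (-0.4677)) = 1.008.
μ = -0.007025 − (-0.4677)·1.008 = 0.465.
CV = √(exp(σ²)−1) = √(exp(1.0166)−1) = 1.328.

σ ≈ 1.008, CV ≈ 1.328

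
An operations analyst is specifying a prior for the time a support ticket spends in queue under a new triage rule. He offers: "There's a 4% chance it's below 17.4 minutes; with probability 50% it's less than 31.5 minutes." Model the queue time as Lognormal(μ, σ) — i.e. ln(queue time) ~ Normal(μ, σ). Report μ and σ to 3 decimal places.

μ ≈ 3.450, σ ≈ 0.339

If T ~ Lognormal(μ,σ) then ln T ~ Normal(μ,σ), so the p-quantile of ln T is μ + z_p·σ.
ln(17.4) = 2.856 and ln(31.5) = 3.45; z_{0.04} = -1.751, z_{0.5} = 0.
σ = (3.45 − 2.856)/(0 − (-1.751)) = 0.339.
μ = 2.856 − (-1.751)·0.339 = 3.450.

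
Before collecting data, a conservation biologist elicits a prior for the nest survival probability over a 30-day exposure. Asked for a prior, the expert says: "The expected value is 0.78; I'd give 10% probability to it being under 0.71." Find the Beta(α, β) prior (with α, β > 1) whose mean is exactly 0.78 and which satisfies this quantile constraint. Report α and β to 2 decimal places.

α ≈ 46.91, β ≈ 13.23

With mean 0.78 fixed, write α = 0.78s, β = 0.22s where s = α+β.
Need P(θ < 0.71) = 0.1 under Beta(0.78s, 0.22s). Normal approximation: (q−m)/√(m(1−m)/s) ≈ z_{0.1} = -1.28, so s ≈ 0.78·0.22·(-1.28)²/(0.71−0.78)² = 57.5.
At s = 57.5: P(θ<0.71) ≈ 0.105. Adjusting to match 0.1 gives s ≈ 60.14.
So α = 0.78·60.14 ≈ 46.91, β = 0.22·60.14 ≈ 13.23.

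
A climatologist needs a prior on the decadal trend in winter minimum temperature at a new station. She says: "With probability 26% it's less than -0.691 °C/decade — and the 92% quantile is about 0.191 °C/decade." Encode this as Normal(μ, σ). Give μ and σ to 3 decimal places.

For Normal(μ,σ), the p-quantile is μ + z_p·σ. Here z_{0.26} = -0.6433, z_{0.92} = 1.405.
So -0.691 = μ − 0.6433σ and 0.191 = μ + 1.405σ.
Subtracting: σ = (0.191 − -0.691)/(1.405 − (-0.6433)) = 0.431.
Then μ = -0.691 − (-0.6433)·0.431 = -0.414.

μ = -0.414, σ = 0.431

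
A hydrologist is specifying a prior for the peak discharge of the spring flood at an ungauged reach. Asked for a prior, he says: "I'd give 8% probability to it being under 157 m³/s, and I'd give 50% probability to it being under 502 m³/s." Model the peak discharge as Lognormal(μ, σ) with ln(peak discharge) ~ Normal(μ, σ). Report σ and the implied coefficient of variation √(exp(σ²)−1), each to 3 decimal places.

If T ~ Lognormal(μ,σ) then ln T ~ Normal(μ,σ), so the p-quantile of ln T is μ + z_p·σ.
ln(157) = 5.056 and ln(502) = 6.219; z_{0.08} = -1.405, z_{0.5} = 0.
σ = (6.219 − 5.056)/(0 − (-1.405)) = 0.827.
μ = 5.056 − (-1.405)·0.827 = 6.219.
CV = √(exp(σ²)−1) = √(exp(0.6844)−1) = 0.991.

σ ≈ 0.827, CV ≈ 0.991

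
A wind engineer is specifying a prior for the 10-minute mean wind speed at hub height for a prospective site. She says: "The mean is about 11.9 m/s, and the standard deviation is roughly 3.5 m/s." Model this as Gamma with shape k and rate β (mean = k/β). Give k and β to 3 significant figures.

k ≈ 11.6, β ≈ 0.971

For Gamma(k, rate β): mean = k/β, variance = k/β², so CV = 1/√k.
CV = SD/mean = 3.5/11.9 = 0.2941, hence k = 1/CV² = 11.6.
Then β = k/mean = 11.6/11.9 = 0.971.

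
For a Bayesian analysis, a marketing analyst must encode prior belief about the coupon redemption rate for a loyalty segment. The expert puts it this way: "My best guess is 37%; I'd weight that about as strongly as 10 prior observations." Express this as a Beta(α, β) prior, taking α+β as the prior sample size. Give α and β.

Under the effective-sample-size interpretation, Beta(α, β) has prior mean α/(α+β) and prior sample size α+β.
So α+β = 10 and α/(α+β) = 0.37, giving α = 0.37·10 = 3.7 and β = 10 − 3.7 = 6.3.

α = 3.7, β = 6.3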